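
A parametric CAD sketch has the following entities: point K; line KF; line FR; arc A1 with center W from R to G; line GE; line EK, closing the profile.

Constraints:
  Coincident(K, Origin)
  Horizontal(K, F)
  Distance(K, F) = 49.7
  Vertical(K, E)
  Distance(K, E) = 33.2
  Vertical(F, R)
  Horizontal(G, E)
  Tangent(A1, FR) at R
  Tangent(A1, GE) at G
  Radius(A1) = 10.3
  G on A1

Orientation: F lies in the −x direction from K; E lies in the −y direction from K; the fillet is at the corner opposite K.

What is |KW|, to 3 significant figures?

45.6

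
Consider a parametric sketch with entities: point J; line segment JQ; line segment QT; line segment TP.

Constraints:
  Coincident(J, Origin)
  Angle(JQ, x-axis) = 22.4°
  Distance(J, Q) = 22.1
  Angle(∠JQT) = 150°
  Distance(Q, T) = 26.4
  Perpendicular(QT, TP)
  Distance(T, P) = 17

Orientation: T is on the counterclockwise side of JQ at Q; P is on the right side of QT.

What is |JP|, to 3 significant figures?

53.5

J is at the origin; JQ runs at 22.4° with length 22.1, so Q = 22.1·(cos 22.4°, sin 22.4°) = (20.4, 8.42). ∠JQT = 150.0°, so QT runs at 22.4° + (180° − 150.0°) = 52.4° from the x-axis; with |QT| = 26.4, T = Q + 26.4·(cos 52.4°, sin 52.4°) = (36.5, 29.3). QT ⟂ TP; with |TP| = 17.0 on the right of QT, P = T + 17.0·(0.792, -0.610) = (50.0, 19.0). Then |JP| = |P − J| = 53.5.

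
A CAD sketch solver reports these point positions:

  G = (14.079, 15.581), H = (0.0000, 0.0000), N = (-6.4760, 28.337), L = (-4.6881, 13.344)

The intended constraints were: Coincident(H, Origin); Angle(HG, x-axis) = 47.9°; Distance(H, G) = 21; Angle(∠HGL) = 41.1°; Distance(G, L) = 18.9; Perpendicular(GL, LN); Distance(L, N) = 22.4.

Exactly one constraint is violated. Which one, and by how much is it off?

Distance(L, N) = 22.4 — off by 7.30.

H = (0.00, 0.00) ✓; HG at 47.90° ✓; |HG| = 21.00 ✓; ∠HGL = 41.10° ✓; |GL| = 18.90 ✓; ∠(GL, LN) = 90.00° ✓; |LN| = 15.10 ✗.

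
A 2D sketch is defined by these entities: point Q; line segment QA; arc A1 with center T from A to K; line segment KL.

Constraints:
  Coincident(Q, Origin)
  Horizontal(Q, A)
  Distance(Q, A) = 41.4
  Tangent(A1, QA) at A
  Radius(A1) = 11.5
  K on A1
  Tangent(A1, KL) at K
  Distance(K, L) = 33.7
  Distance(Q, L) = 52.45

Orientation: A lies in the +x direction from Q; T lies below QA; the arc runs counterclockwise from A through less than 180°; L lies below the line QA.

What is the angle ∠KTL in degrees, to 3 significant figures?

71.2°

Checks: |TK| = 11.50 ✓; ∠(TK, KL) = 90.00° ✓; |KL| = 33.70 ✓; |QL| = 52.45 ✓.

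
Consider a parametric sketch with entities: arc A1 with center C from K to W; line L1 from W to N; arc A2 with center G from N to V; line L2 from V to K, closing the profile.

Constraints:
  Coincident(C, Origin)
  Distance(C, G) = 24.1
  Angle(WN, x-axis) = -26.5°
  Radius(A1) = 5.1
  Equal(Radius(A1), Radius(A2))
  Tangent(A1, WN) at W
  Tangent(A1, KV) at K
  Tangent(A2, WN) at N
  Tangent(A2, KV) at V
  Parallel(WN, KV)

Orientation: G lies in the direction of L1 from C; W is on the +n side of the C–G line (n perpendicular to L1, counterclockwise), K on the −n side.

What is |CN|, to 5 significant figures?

24.634

The slot axis is L1's direction at -26.5°, so u = (cos -26.5°, sin -26.5°) = (0.89493, -0.44620) and n = (−sin -26.5°, cos -26.5°) = (0.44620, 0.89493). C is at the origin and G lies 24.1 along u from C, so G = 24.1·u = (21.568, -10.753). Tangency of A1 to both parallel lines with radius 5.1 puts W and K at C ± 5.1·n: W = (2.2756, 4.5642), K = (-2.2756, -4.5642). Equal radii place N and V the same way about G: N = G + 5.1·n = (23.844, -6.1892), V = G − 5.1·n = (19.292, -15.318). Then |CN| = |N − C| = 24.634.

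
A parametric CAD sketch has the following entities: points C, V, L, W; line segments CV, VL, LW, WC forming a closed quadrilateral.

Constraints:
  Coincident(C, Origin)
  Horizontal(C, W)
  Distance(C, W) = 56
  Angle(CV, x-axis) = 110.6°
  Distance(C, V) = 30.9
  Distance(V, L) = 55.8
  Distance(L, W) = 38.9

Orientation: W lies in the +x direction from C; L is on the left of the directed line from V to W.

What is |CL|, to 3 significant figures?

57.8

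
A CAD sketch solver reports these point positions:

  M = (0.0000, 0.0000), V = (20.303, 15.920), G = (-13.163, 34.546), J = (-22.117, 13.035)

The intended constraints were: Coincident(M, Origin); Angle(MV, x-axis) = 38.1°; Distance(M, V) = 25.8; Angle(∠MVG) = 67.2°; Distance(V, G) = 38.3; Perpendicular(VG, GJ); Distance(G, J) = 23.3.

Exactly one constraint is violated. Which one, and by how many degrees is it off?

Perpendicular(VG, GJ) — off by 6.50°.

M = (0.00, 0.00) ✓; MV at 38.10° ✓; |MV| = 25.80 ✓; ∠MVG = 67.20° ✓; |VG| = 38.30 ✓; ∠(VG, GJ) = 96.50° ✗; |GJ| = 23.30 ✓.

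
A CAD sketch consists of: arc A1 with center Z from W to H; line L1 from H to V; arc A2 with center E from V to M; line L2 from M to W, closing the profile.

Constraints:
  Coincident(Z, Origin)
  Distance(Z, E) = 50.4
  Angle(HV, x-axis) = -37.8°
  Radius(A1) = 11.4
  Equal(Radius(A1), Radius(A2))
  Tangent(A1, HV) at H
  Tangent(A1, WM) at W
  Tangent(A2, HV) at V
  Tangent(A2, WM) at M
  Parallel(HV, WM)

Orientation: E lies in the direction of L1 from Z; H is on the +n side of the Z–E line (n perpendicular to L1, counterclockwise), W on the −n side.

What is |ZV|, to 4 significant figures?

51.67

The slot axis is L1's direction at -37.8°, so u = (cos -37.8°, sin -37.8°) = (0.7902, -0.6129) and n = (−sin -37.8°, cos -37.8°) = (0.6129, 0.7902). Z is at the origin and E lies 50.4 along u from Z, so E = 50.4·u = (39.82, -30.89). Tangency of A1 to both parallel lines with radius 11.4 puts H and W at Z ± 11.4·n: H = (6.987, 9.008), W = (-6.987, -9.008). Equal radii place V and M the same way about E: V = E + 11.4·n = (46.81, -21.88), M = E − 11.4·n = (32.84, -39.90). Then |ZV| = |V − Z| = 51.67.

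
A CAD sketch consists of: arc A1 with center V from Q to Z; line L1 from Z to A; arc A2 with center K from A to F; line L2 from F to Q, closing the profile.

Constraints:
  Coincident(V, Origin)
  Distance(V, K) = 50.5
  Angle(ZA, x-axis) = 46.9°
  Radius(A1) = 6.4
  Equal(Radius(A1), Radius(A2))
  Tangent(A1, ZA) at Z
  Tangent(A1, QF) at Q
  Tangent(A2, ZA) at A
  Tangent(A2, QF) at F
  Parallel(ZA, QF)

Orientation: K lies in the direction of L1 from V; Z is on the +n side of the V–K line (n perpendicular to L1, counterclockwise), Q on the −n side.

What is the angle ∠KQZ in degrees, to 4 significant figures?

82.78°

The slot axis is L1's direction at 46.9°, so u = (cos 46.9°, sin 46.9°) = (0.6833, 0.7302) and n = (−sin 46.9°, cos 46.9°) = (-0.7302, 0.6833). V is at the origin and K lies 50.5 along u from V, so K = 50.5·u = (34.51, 36.87). Tangency of A1 to both parallel lines with radius 6.4 puts Z and Q at V ± 6.4·n: Z = (-4.673, 4.373), Q = (4.673, -4.373). Then cos ∠KQZ = QK·QZ / (|QK||QZ|), giving 82.78°.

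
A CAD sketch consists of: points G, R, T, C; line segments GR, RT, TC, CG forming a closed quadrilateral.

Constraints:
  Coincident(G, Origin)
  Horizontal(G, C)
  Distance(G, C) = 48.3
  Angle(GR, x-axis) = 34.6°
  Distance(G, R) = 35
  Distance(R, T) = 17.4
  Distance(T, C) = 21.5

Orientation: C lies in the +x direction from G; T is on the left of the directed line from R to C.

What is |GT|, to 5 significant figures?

50.861

G is at the origin; G and C share the same y with |GC| = 48.3 and C in +x, so C = (48.3, 0). GR runs at 34.6° with |GR| = 35.0, so R = (28.810, 19.875). T is determined by |RT| = 17.4 and |TC| = 21.5 together: it lies at the intersection of circle(R, 17.4) and circle(C, 21.5). With |RC| = 27.836, the foot of the radical line on RC is 11.053 from R and the perpendicular offset is √(17.4² − 11.053²) = 13.438. Taking the left-of-RC solution: T = (46.144, 21.392).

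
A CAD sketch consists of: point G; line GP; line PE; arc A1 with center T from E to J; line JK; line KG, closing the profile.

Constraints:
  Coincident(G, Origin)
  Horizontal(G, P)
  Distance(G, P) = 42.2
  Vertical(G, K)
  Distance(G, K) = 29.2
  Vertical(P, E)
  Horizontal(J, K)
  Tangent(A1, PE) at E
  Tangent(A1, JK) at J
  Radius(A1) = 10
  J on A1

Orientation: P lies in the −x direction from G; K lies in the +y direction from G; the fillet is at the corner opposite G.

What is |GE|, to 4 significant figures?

46.36

G is at the origin; GP is horizontal with |GP| = 42.2 and P on the −x side, so P = (-42.20, 0.000). GK is vertical with |GK| = 29.2 and K on the +y side, so K = (0.000, 29.20). The virtual corner opposite G is at (-42.20, 29.20). Since A1 is tangent to PE there, TE ⟂ PE and tangency of A1 to JK means the radius TJ is perpendicular to JK, with radius 10.0, so the center T sits 10.0 in from both sides at T = (-32.20, 19.20). That places the tangent points at E = (-42.20, 19.20) on PE and J = (-32.20, 29.20) on JK. Then |GE| = |E − G| = 46.36.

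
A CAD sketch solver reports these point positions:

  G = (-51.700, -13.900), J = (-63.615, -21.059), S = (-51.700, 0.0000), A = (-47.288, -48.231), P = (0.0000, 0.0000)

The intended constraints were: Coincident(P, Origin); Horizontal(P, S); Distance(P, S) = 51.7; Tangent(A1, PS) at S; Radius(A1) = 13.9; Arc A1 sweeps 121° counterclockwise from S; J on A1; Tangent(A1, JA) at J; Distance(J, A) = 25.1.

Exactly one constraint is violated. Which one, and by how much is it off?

Distance(J, A) = 25.1 — off by 6.60.

P = (0.00, 0.00) ✓; P.y = 0.00, S.y = 0.00 ✓; |PS| = 51.70 ✓; ∠(GS, SP) = 90.00° ✓; |GS| = 13.90 ✓; bearing(G→J) − bearing(G→S) = 121.0° ✓; |GJ| = 13.90 ✓; ∠(GJ, JA) = 90.00° ✓; |JA| = 31.70 ✗.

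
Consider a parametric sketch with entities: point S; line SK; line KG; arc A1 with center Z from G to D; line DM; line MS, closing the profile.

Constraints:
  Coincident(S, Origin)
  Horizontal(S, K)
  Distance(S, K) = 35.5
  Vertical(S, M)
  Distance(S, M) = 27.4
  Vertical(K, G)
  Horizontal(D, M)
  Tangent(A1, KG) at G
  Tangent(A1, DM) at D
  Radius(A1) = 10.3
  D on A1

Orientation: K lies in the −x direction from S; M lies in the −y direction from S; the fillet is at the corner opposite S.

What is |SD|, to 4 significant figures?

37.23

S is at the origin; SK is horizontal with |SK| = 35.5 and K on the −x side, so K = (-35.50, 0.000). S and M share the same x with |SM| = 27.4 and M on the −y side, so M = (0.000, -27.40). The virtual corner opposite S is at (-35.50, -27.40). A1 meets KG tangentially, so ZG is at right angles to KG and the tangent condition forces ZD to be normal to DM, with radius 10.3, so the center Z sits 10.3 in from both sides at Z = (-25.20, -17.10). That places the tangent points at G = (-35.50, -17.10) on KG and D = (-25.20, -27.40) on DM. Then |SD| = |D − S| = 37.23.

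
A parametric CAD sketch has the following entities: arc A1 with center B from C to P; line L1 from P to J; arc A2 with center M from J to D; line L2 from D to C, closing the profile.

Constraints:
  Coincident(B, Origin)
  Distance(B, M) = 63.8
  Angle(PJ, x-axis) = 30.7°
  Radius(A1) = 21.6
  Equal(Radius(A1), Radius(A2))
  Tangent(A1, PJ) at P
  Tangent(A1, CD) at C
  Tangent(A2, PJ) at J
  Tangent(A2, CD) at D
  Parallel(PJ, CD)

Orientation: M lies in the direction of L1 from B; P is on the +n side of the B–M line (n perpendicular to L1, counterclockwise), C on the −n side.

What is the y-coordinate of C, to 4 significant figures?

-18.57

The slot axis is L1's direction at 30.7°, so u = (cos 30.7°, sin 30.7°) = (0.8599, 0.5105) and n = (−sin 30.7°, cos 30.7°) = (-0.5105, 0.8599). B is at the origin and M lies 63.8 along u from B, so M = 63.8·u = (54.86, 32.57). Tangency of A1 to both parallel lines with radius 21.6 puts P and C at B ± 21.6·n: P = (-11.03, 18.57), C = (11.03, -18.57). So C.y = -18.57.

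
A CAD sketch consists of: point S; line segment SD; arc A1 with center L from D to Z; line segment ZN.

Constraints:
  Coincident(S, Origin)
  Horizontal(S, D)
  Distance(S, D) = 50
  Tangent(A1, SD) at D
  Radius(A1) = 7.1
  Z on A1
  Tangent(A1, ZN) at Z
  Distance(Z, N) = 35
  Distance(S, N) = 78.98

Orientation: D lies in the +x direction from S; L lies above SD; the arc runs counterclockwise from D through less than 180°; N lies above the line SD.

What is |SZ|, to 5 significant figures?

56.734

S is at the origin; SD is horizontal with |SD| = 50.0 and D on the +x side, so D = (50.000, 0.0000). The tangent condition forces LD to be normal to SD, so L = D + (0, 7.1) = (50.000, 7.1000). Since LZ ⟂ ZN (tangency), |LN| = √(7.1² + 35.0²) = 35.713 regardless of where Z sits on A1. So N lies on both circle(S, 78.98) and circle(L, 35.713); the above-SD intersection is N = (69.910, 36.748). Z is the foot of the tangent from N: Z = (56.564, 4.3925).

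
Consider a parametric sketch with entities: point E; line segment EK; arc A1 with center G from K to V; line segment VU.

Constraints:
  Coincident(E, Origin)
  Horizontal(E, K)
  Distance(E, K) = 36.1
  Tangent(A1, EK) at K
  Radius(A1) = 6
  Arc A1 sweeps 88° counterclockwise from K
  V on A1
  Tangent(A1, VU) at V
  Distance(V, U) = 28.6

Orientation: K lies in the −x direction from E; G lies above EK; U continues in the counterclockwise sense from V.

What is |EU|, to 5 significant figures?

45.041

E is at the origin; EK is horizontal with |EK| = 36.1 and K on the −x side, so K = (-36.100, 0.0000). Tangency of A1 to EK means the radius GK is perpendicular to EK, so G = K + (0, 6) = (-36.100, 6.0000). On A1, K sits at bearing -90° from G; an 88° counterclockwise sweep puts V at bearing -2°, so V = G + 6.0·(cos -2°, sin -2°) = (-30.104, 5.7906). The tangent condition forces GV to be normal to VU, so VU runs along (−sin -2°, cos -2°); with |VU| = 28.6, U = (-29.106, 34.373). Then |EU| = |U − E| = 45.041.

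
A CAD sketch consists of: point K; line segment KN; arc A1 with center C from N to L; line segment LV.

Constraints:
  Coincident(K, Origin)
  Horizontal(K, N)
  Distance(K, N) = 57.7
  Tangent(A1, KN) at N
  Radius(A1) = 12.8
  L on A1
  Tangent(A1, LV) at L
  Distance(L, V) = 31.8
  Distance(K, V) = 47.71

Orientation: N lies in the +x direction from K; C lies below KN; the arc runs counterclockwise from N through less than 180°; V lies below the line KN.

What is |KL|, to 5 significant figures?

46.803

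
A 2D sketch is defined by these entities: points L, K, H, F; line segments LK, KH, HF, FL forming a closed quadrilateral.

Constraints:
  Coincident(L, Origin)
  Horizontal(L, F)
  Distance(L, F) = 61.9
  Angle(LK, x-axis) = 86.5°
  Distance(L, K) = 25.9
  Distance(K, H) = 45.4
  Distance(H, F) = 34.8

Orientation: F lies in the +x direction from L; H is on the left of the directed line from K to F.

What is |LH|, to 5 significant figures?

56.172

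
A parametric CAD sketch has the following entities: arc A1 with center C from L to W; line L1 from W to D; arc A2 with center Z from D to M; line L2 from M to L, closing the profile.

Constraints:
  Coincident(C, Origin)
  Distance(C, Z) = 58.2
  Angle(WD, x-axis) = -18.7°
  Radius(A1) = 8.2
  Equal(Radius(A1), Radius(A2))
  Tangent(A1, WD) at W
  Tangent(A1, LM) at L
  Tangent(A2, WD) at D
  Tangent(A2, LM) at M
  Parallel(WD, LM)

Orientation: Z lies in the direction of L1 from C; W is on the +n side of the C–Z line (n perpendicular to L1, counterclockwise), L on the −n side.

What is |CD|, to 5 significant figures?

58.775

Tangency of A1 to both parallel lines with radius 8.2 puts W and L at C ± 8.2·n: W = (2.6290, 7.7671), L = (-2.6290, -7.7671). Equal radii place D and M the same way about Z: D = Z + 8.2·n = (57.757, -10.893), M = Z − 8.2·n = (52.499, -26.427). Then |CD| = |D − C| = 58.775.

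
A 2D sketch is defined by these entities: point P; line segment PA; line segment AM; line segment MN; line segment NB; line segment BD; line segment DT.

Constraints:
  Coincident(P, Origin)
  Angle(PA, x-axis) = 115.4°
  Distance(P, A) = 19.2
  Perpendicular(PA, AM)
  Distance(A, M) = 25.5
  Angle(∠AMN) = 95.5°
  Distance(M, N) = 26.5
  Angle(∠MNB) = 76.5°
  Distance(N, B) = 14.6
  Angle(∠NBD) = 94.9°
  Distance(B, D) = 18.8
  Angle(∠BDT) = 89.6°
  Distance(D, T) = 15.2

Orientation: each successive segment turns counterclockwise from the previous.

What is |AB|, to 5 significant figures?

27.878

P is at the origin; PA runs at 115.4° with length 19.2, so A = (-8.2356, 17.344). PA is perpendicular to AM, so AM runs at -154.60°; with |AM| = 25.5, M = (-31.271, 6.4062). ∠AMN = 95.5° gives MN at -70.100° from the x-axis; with |MN| = 26.5, N = (-22.251, -18.511). ∠MNB = 76.5° gives NB at 33.400° from the x-axis; with |NB| = 14.6, B = (-10.062, -10.474). Then |AB| = |B − A| = 27.878.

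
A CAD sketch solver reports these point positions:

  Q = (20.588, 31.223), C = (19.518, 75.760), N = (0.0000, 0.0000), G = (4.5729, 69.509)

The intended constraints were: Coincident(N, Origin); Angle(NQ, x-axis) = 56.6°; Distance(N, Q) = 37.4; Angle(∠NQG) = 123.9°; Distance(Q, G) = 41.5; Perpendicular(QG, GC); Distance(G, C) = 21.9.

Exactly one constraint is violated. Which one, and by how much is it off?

Distance(G, C) = 21.9 — off by 5.70.

N = (0.00, 0.00) ✓; NQ at 56.60° ✓; |NQ| = 37.40 ✓; ∠NQG = 123.9° ✓; |QG| = 41.50 ✓; ∠(QG, GC) = 90.00° ✓; |GC| = 16.20 ✗.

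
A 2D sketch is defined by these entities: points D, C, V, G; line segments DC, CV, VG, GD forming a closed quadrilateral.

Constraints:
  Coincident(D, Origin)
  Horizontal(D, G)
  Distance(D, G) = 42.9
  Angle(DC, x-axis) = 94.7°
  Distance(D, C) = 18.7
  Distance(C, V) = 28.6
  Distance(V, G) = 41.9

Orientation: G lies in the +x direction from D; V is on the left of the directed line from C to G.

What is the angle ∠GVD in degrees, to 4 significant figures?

61.73°

Checks: |CV| = 28.60 ✓; |VG| = 41.90 ✓.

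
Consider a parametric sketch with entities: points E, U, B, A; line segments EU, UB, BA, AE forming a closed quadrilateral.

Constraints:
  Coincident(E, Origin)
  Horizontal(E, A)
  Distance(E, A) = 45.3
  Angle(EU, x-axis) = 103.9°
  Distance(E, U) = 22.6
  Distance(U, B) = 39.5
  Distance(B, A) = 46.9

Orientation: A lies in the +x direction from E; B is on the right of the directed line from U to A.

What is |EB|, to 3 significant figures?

17.0

Checks: |UB| = 39.50 ✓; |BA| = 46.90 ✓.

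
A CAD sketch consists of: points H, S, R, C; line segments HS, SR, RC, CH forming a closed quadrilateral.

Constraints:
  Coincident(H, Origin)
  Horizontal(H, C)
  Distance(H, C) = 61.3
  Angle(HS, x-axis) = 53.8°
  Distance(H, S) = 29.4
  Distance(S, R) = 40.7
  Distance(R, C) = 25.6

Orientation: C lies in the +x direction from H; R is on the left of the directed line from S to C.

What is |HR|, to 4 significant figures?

63.34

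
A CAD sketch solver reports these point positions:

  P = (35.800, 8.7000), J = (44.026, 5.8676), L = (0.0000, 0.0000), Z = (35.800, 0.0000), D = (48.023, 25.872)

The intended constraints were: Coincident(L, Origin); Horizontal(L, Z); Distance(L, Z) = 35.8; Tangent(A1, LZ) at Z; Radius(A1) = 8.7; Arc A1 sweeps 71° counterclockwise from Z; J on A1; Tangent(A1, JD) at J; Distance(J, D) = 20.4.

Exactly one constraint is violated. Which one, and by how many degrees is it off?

Tangent(A1, JD) at J — off by 7.70°.

L = (0.00, 0.00) ✓; L.y = 0.00, Z.y = 0.00 ✓; |LZ| = 35.80 ✓; ∠(PZ, ZL) = 90.00° ✓; |PZ| = 8.700 ✓; bearing(P→J) − bearing(P→Z) = 71.00° ✓; |PJ| = 8.700 ✓; ∠(PJ, JD) = 82.30° ✗; |JD| = 20.40 ✓.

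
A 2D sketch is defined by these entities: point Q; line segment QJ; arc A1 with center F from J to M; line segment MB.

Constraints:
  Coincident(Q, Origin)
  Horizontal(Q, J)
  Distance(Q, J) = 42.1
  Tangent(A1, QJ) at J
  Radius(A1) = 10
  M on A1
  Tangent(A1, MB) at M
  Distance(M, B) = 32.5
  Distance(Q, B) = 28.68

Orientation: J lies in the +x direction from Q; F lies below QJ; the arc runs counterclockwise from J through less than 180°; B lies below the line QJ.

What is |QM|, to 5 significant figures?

35.131

Checks: |FM| = 10.00 ✓; ∠(FM, MB) = 90.00° ✓; |MB| = 32.50 ✓; |QB| = 28.68 ✓.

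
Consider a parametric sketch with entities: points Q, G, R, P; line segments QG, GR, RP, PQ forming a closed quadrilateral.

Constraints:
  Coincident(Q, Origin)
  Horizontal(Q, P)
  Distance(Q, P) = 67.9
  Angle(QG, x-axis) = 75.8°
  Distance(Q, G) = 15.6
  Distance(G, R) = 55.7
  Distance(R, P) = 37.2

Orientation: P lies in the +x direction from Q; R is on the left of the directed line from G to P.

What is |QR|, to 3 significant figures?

66.0

Q is at the origin; Q and P share the same y with |QP| = 67.9 and P in +x, so P = (67.9, 0). QG runs at 75.8° with |QG| = 15.6, so G = (3.83, 15.1). R is determined by |GR| = 55.7 and |RP| = 37.2 together: it lies at the intersection of circle(G, 55.7) and circle(P, 37.2). With |GP| = 65.8, the foot of the radical line on GP is 46.0 from G and the perpendicular offset is √(55.7² − 46.0²) = 31.5. Taking the left-of-GP solution: R = (55.8, 35.2).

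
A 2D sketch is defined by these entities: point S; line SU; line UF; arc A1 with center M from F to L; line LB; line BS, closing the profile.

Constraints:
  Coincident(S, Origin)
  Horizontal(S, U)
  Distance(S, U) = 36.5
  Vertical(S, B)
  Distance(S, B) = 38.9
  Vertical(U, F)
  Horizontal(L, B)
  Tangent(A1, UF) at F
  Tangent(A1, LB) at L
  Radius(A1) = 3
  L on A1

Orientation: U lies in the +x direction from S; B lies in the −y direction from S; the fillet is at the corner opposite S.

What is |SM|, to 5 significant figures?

49.103

S is at the origin; SU is horizontal with |SU| = 36.5 and U on the +x side, so U = (36.500, 0.0000). SB is vertical with |SB| = 38.9 and B on the −y side, so B = (0.0000, -38.900). The virtual corner opposite S is at (36.500, -38.900). The tangent condition forces MF to be normal to UF and since A1 is tangent to LB there, ML ⟂ LB, with radius 3.0, so the center M sits 3.0 in from both sides at M = (33.500, -35.900). Then |SM| = |M − S| = 49.103.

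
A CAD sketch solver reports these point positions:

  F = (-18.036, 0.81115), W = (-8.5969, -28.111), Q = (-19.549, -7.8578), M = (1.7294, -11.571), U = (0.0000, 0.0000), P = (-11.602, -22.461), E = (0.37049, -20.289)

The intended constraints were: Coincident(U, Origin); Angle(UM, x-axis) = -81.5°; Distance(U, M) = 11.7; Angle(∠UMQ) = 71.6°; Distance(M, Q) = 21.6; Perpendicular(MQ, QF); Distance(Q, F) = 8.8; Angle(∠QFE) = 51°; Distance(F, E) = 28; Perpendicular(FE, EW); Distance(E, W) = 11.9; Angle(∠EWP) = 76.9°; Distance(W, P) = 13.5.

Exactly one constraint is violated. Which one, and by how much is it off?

Distance(W, P) = 13.5 — off by 7.10.

U = (0.00, 0.00) ✓; UM at -81.50° ✓; |UM| = 11.70 ✓; ∠UMQ = 71.60° ✓; |MQ| = 21.60 ✓; ∠(MQ, QF) = 90.00° ✓; |QF| = 8.800 ✓; ∠QFE = 51.00° ✓; |FE| = 28.00 ✓; ∠(FE, EW) = 90.00° ✓; |EW| = 11.90 ✓; ∠EWP = 76.91° ✓; |WP| = 6.399 ✗.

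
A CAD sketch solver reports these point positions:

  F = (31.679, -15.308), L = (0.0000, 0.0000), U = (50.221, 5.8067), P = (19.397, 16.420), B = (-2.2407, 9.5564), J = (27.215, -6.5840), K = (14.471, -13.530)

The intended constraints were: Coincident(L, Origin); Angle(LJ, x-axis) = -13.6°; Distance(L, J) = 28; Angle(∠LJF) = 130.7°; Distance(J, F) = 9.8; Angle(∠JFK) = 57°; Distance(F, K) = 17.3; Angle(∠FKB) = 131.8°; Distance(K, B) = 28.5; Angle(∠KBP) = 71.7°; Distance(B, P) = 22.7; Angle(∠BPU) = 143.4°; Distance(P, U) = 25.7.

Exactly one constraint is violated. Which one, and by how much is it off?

Distance(P, U) = 25.7 — off by 6.90.

L = (0.00, 0.00) ✓; LJ at -13.60° ✓; |LJ| = 28.00 ✓; ∠LJF = 130.7° ✓; |JF| = 9.800 ✓; ∠JFK = 57.00° ✓; |FK| = 17.30 ✓; ∠FKB = 131.8° ✓; |KB| = 28.50 ✓; ∠KBP = 71.70° ✓; |BP| = 22.70 ✓; ∠BPU = 143.4° ✓; |PU| = 32.60 ✗.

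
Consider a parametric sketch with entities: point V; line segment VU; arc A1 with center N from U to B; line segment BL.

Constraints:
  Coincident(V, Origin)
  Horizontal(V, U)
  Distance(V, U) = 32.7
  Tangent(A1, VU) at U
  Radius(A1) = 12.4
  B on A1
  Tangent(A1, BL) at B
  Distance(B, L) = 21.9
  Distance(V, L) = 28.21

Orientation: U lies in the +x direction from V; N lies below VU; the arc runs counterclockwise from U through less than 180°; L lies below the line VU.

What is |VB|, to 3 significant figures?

22.7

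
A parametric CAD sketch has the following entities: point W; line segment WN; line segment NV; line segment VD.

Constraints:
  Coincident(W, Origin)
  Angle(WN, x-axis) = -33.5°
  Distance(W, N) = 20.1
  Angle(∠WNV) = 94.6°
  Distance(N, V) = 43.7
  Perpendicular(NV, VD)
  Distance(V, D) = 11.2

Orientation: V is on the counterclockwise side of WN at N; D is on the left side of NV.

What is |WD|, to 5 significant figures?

46.165

W is at the origin; WN runs at -33.5° with length 20.1, so N = 20.1·(cos -33.5°, sin -33.5°) = (16.761, -11.094). ∠WNV = 94.6°, so NV runs at -33.5° + (180° − 94.6°) = 51.900° from the x-axis; with |NV| = 43.7, V = N + 43.7·(cos 51.900°, sin 51.900°) = (43.726, 23.295). NV ⟂ VD; with |VD| = 11.2 on the left of NV, D = V + 11.2·(-0.78694, 0.61704) = (34.912, 30.206). Then |WD| = |D − W| = 46.165.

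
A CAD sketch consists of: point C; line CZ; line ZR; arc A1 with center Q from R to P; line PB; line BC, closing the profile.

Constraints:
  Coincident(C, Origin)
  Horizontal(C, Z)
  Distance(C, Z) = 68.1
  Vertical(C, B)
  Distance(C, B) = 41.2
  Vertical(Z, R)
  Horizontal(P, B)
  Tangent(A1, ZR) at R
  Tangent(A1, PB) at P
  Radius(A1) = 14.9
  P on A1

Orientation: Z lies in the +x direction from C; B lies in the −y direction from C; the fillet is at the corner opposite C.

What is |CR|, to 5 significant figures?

73.002

C is at the origin; CZ is horizontal with |CZ| = 68.1 and Z on the +x side, so Z = (68.100, 0.0000). C and B share the same x with |CB| = 41.2 and B on the −y side, so B = (0.0000, -41.200). The virtual corner opposite C is at (68.100, -41.200). The tangent condition forces QR to be normal to ZR and tangency of A1 to PB means the radius QP is perpendicular to PB, with radius 14.9, so the center Q sits 14.9 in from both sides at Q = (53.200, -26.300). That places the tangent points at R = (68.100, -26.300) on ZR and P = (53.200, -41.200) on PB. Then |CR| = |R − C| = 73.002.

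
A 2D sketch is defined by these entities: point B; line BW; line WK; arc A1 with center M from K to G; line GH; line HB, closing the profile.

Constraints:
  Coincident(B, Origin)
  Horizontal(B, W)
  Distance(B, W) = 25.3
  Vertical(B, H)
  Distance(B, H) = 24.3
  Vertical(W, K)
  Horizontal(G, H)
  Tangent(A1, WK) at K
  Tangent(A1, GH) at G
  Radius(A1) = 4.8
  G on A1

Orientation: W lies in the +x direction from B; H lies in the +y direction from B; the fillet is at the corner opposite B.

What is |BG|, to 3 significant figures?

31.8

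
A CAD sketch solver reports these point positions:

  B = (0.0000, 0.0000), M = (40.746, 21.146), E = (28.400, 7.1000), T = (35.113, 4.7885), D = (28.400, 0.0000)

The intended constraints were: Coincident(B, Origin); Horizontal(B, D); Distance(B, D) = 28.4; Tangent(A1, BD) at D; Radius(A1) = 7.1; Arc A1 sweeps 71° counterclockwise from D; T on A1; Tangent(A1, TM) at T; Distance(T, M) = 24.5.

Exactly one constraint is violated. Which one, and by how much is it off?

Distance(T, M) = 24.5 — off by 7.20.

B = (0.00, 0.00) ✓; B.y = 0.00, D.y = 0.00 ✓; |BD| = 28.40 ✓; ∠(ED, DB) = 90.00° ✓; |ED| = 7.100 ✓; bearing(E→T) − bearing(E→D) = 71.00° ✓; |ET| = 7.100 ✓; ∠(ET, TM) = 90.00° ✓; |TM| = 17.30 ✗.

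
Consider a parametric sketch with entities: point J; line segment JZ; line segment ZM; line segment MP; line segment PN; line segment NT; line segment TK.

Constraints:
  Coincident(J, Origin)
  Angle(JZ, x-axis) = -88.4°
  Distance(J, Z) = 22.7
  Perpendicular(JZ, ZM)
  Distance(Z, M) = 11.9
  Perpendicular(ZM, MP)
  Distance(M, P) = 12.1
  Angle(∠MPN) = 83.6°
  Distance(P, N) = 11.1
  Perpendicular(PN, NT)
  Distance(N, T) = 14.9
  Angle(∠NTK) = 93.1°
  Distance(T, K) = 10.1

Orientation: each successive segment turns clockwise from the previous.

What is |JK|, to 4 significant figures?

28.95

The perpendicularity gives NT at right angles to PN, so NT runs at -94.80°; with |NT| = 14.9, T = (-1.785, -26.70). ∠NTK = 93.1° gives TK at 178.3° from the x-axis; with |TK| = 10.1, K = (-11.88, -26.41). Then |JK| = |K − J| = 28.95.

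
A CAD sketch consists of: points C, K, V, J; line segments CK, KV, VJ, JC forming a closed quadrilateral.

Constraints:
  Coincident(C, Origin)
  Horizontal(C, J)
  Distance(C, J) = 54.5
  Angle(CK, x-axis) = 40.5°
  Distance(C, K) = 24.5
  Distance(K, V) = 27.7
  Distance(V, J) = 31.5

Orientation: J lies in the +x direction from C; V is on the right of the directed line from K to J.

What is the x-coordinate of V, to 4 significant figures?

25.00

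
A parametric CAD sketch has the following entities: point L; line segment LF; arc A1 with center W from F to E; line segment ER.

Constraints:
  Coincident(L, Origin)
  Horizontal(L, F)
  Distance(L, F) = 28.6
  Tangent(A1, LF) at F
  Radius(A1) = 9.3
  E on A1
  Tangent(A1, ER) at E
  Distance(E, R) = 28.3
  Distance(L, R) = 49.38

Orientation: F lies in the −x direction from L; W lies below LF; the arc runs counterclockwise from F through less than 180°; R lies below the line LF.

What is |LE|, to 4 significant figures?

39.36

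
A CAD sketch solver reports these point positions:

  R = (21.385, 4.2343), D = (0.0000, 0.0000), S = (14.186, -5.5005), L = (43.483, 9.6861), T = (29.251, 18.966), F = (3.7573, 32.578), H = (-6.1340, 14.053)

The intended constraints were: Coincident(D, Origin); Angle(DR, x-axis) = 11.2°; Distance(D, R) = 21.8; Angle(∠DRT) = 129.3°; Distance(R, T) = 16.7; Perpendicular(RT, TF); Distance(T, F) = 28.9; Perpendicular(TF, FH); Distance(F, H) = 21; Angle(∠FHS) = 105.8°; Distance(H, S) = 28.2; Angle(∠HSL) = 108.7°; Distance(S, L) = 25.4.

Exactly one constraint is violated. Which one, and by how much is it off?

Distance(S, L) = 25.4 — off by 7.60.

D = (0.00, 0.00) ✓; DR at 11.20° ✓; |DR| = 21.80 ✓; ∠DRT = 129.3° ✓; |RT| = 16.70 ✓; ∠(RT, TF) = 90.00° ✓; |TF| = 28.90 ✓; ∠(TF, FH) = 90.00° ✓; |FH| = 21.00 ✓; ∠FHS = 105.8° ✓; |HS| = 28.20 ✓; ∠HSL = 108.7° ✓; |SL| = 33.00 ✗.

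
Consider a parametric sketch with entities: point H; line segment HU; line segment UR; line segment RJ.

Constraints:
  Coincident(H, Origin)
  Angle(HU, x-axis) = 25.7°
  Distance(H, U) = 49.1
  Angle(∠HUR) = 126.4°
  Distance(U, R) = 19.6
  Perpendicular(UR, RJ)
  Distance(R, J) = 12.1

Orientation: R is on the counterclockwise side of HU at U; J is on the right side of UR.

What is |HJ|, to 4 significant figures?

70.99

∠HUR = 126.4°, so UR runs at 25.7° + (180° − 126.4°) = 79.30° from the x-axis; with |UR| = 19.6, R = U + 19.6·(cos 79.30°, sin 79.30°) = (47.88, 40.55). The perpendicularity gives RJ at right angles to UR; with |RJ| = 12.1 on the right of UR, J = R + 12.1·(0.9826, -0.1857) = (59.77, 38.31). Then |HJ| = |J − H| = 70.99.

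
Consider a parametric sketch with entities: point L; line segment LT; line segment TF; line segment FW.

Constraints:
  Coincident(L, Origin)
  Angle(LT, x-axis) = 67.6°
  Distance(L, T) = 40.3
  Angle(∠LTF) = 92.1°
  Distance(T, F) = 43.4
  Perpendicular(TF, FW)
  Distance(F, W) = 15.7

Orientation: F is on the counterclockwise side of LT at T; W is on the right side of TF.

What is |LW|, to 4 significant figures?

71.74

∠LTF = 92.1°, so TF runs at 67.6° + (180° − 92.1°) = 155.5° from the x-axis; with |TF| = 43.4, F = T + 43.4·(cos 155.5°, sin 155.5°) = (-24.14, 55.26). The perpendicularity gives FW at right angles to TF; with |FW| = 15.7 on the right of TF, W = F + 15.7·(0.4147, 0.9100) = (-17.62, 69.54). Then |LW| = |W − L| = 71.74.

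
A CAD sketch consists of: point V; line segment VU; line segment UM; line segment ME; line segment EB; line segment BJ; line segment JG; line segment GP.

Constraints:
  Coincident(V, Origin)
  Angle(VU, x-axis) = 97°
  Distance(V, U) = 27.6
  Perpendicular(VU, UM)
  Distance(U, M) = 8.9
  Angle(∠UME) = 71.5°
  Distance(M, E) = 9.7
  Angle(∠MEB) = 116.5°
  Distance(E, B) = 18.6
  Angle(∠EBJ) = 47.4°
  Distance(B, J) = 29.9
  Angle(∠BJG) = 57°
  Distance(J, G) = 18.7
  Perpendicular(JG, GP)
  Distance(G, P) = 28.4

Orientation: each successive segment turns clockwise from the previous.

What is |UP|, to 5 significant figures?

21.242

V is at the origin; VU runs at 97.0° with length 27.6, so U = (-3.3636, 27.394). VU ⟂ UM, so UM runs at 7.0000°; with |UM| = 8.9, M = (5.4701, 28.479). ∠UME = 71.5° gives ME at -101.50° from the x-axis; with |ME| = 9.7, E = (3.5362, 18.974). ∠MEB = 116.5° gives EB at -165.00° from the x-axis; with |EB| = 18.6, B = (-14.430, 14.160). ∠EBJ = 47.4° gives BJ at 62.400° from the x-axis; with |BJ| = 29.9, J = (-0.57747, 40.657). ∠BJG = 57.0° gives JG at -60.600° from the x-axis; with |JG| = 18.7, G = (8.6024, 24.365). JG is perpendicular to GP, so GP runs at -150.60°; with |GP| = 28.4, P = (-16.140, 10.424). Then |UP| = |P − U| = 21.242.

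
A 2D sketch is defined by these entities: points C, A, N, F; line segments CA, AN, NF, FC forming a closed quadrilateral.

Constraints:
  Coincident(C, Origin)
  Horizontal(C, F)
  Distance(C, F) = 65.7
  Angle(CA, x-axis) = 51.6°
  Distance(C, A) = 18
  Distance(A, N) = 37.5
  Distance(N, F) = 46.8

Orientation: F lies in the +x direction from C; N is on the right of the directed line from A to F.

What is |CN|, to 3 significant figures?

32.0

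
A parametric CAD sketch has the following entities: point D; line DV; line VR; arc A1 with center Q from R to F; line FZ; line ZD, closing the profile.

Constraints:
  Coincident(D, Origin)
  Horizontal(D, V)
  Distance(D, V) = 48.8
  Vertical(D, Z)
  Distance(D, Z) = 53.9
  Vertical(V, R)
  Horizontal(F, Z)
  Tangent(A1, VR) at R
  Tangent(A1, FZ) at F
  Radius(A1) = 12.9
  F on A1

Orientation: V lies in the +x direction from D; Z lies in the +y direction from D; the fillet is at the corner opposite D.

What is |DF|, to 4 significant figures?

64.76

The virtual corner opposite D is at (48.80, 53.90). The tangent condition forces QR to be normal to VR and tangency of A1 to FZ means the radius QF is perpendicular to FZ, with radius 12.9, so the center Q sits 12.9 in from both sides at Q = (35.90, 41.00). That places the tangent points at R = (48.80, 41.00) on VR and F = (35.90, 53.90) on FZ. Then |DF| = |F − D| = 64.76.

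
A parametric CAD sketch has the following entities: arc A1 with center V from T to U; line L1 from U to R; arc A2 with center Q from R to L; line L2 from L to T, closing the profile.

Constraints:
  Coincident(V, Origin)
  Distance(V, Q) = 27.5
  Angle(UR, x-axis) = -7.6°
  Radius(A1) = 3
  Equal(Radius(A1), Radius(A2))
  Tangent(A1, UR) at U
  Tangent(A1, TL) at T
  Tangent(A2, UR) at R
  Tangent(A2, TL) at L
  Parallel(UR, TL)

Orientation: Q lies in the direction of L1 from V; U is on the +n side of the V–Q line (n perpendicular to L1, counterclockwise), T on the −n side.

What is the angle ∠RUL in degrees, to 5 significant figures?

12.308°

The slot axis is L1's direction at -7.6°, so u = (cos -7.6°, sin -7.6°) = (0.99122, -0.13226) and n = (−sin -7.6°, cos -7.6°) = (0.13226, 0.99122). V is at the origin and Q lies 27.5 along u from V, so Q = 27.5·u = (27.258, -3.6371). Tangency of A1 to both parallel lines with radius 3.0 puts U and T at V ± 3.0·n: U = (0.39677, 2.9736), T = (-0.39677, -2.9736). Equal radii place R and L the same way about Q: R = Q + 3.0·n = (27.655, -0.66340), L = Q − 3.0·n = (26.862, -6.6107). Then cos ∠RUL = UR·UL / (|UR||UL|), giving 12.308°.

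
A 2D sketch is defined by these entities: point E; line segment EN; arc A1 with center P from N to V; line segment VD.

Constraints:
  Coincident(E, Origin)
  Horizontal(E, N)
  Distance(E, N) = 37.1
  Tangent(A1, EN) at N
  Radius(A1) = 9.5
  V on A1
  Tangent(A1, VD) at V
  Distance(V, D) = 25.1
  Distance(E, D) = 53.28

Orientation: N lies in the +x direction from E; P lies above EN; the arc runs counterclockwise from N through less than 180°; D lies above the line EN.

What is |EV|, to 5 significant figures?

47.791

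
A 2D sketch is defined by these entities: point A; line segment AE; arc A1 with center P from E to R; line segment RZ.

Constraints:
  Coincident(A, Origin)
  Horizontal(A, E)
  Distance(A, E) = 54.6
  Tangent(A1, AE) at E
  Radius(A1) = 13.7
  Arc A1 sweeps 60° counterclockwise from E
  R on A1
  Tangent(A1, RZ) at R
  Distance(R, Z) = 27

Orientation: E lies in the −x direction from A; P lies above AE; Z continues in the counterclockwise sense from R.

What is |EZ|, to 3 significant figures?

39.5

A is at the origin; AE is horizontal with |AE| = 54.6 and E on the −x side, so E = (-54.6, 0.00). The tangent condition forces PE to be normal to AE, so P = E + (0, 13.7) = (-54.6, 13.7). On A1, E sits at bearing -90° from P; a 60° counterclockwise sweep puts R at bearing -30°, so R = P + 13.7·(cos -30°, sin -30°) = (-42.7, 6.85). A1 meets RZ tangentially, so PR is at right angles to RZ, so RZ runs along (−sin -30°, cos -30°); with |RZ| = 27.0, Z = (-29.2, 30.2). Then |EZ| = |Z − E| = 39.5.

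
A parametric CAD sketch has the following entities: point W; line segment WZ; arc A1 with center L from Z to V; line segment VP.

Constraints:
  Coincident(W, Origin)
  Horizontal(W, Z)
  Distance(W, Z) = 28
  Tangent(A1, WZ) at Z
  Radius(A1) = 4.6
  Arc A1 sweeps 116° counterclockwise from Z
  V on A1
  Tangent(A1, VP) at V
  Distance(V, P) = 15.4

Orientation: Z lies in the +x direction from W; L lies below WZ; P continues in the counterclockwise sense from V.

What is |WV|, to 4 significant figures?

24.77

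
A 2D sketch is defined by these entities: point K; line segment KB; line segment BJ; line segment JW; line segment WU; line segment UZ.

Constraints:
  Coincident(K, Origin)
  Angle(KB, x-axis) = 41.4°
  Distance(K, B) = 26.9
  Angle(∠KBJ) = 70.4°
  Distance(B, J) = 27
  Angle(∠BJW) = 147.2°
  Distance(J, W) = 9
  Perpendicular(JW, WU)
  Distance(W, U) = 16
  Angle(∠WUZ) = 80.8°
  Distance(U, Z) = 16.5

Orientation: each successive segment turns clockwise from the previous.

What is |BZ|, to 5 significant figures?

15.459

K is at the origin; KB runs at 41.4° with length 26.9, so B = (20.178, 17.789). ∠KBJ = 70.4° gives BJ at -68.200° from the x-axis; with |BJ| = 27.0, J = (30.205, -7.2798). ∠BJW = 147.2° gives JW at -101.00° from the x-axis; with |JW| = 9.0, W = (28.488, -16.114). JW ⟂ WU, so WU runs at 169.00°; with |WU| = 16.0, U = (12.782, -13.062). ∠WUZ = 80.8° gives UZ at 69.800° from the x-axis; with |UZ| = 16.5, Z = (18.479, 2.4236). Then |BZ| = |Z − B| = 15.459.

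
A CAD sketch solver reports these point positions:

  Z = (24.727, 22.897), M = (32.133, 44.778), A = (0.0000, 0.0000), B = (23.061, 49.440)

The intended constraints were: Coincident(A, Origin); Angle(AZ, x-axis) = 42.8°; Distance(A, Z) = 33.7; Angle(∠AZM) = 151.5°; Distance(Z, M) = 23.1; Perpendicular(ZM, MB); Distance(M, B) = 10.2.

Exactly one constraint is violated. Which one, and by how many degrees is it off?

Perpendicular(ZM, MB) — off by 8.50°.

A = (0.00, 0.00) ✓; AZ at 42.80° ✓; |AZ| = 33.70 ✓; ∠AZM = 151.5° ✓; |ZM| = 23.10 ✓; ∠(ZM, MB) = 81.50° ✗; |MB| = 10.20 ✓.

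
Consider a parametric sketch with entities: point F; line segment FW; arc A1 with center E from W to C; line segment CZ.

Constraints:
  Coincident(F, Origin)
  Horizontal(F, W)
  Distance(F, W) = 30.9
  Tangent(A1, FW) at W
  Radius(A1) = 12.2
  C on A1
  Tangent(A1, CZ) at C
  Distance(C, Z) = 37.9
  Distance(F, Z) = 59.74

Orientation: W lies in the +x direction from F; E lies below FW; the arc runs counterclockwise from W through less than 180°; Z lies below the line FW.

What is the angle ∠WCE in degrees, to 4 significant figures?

37.14°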